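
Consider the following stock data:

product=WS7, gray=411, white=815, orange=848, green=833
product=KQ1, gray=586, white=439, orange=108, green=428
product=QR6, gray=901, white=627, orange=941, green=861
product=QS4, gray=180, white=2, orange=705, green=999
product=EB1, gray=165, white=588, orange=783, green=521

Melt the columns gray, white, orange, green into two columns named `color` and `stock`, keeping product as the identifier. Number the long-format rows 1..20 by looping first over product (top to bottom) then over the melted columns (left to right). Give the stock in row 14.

2

20 rows total (5 × 4). Row 14: index ⌊(14-1)/4⌋ = 3 into product → QS4; (14-1) mod 4 = 1 into the melted columns → white.
So row 14 is (QS4, white, 2); stock = 2.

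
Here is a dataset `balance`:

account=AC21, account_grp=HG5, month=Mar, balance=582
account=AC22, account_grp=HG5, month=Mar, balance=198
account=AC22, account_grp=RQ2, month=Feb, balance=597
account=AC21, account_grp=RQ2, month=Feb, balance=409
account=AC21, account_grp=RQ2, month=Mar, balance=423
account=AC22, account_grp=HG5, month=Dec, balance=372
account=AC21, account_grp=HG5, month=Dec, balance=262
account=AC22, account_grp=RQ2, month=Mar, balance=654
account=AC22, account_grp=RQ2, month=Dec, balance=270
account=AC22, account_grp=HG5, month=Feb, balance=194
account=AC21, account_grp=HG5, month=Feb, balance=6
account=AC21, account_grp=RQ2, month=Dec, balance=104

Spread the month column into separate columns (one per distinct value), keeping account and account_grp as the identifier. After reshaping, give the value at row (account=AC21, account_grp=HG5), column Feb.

Wide layout: rows indexed by account and account_grp, columns are the 3 distinct month values (Mar, Feb, Dec).
Cell (account=AC21, account_grp=HG5, month=Feb) draws from the long row where account=AC21, account_grp=HG5 and month=Feb, which has balance=6.

6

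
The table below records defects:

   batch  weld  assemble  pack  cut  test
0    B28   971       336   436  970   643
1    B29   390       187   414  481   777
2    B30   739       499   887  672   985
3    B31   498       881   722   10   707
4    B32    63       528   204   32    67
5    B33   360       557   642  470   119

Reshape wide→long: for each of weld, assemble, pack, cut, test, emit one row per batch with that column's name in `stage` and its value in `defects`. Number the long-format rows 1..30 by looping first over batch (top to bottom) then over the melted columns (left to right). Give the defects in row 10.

777

30 rows total (6 × 5). Row 10: index ⌊(10-1)/5⌋ = 1 into batch → B29; (10-1) mod 5 = 4 into the melted columns → test.
So row 10 is (B29, test, 777); defects = 777.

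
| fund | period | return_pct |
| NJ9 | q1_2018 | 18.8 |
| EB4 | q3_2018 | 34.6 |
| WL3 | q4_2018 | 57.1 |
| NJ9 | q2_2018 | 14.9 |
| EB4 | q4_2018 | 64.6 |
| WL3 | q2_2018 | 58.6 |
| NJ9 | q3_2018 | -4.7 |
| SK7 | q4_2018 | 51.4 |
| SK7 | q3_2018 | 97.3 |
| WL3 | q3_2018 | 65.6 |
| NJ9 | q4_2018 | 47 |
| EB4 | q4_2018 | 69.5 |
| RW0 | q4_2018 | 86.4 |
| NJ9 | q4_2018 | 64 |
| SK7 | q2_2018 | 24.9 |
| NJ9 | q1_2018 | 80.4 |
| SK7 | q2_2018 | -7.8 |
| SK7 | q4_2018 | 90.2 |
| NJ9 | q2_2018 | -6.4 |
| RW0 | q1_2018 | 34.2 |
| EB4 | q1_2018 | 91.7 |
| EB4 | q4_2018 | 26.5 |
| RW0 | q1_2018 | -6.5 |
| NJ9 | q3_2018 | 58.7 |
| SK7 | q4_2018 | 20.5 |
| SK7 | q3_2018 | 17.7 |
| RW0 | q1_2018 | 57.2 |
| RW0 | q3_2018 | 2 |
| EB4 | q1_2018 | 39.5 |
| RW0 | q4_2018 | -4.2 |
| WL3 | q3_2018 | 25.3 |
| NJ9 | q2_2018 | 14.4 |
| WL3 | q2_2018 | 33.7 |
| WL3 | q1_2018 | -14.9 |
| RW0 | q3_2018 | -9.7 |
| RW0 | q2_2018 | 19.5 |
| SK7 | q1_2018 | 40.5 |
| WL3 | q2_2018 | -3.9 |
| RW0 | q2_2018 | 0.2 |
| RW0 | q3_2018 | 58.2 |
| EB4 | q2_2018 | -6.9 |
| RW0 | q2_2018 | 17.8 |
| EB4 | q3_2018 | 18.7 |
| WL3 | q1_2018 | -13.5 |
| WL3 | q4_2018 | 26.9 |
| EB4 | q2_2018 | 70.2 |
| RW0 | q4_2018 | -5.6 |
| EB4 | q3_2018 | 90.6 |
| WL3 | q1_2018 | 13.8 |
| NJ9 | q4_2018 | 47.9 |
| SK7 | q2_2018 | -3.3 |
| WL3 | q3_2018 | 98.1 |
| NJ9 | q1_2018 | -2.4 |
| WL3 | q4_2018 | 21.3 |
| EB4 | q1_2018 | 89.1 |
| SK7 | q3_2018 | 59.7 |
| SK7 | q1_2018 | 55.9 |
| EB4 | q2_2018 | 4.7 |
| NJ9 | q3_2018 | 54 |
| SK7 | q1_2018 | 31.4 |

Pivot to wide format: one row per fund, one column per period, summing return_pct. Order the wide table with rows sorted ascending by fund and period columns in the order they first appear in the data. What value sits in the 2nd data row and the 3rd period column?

With rows sorted ascending by fund, row 2 is fund=NJ9. period columns in first-appearance order: q1_2018, q3_2018, q4_2018, q2_2018; column 3 is q4_2018.
Long rows with fund=NJ9, period=q4_2018: 47 + 64 + 47.9 = 158.9.

158.9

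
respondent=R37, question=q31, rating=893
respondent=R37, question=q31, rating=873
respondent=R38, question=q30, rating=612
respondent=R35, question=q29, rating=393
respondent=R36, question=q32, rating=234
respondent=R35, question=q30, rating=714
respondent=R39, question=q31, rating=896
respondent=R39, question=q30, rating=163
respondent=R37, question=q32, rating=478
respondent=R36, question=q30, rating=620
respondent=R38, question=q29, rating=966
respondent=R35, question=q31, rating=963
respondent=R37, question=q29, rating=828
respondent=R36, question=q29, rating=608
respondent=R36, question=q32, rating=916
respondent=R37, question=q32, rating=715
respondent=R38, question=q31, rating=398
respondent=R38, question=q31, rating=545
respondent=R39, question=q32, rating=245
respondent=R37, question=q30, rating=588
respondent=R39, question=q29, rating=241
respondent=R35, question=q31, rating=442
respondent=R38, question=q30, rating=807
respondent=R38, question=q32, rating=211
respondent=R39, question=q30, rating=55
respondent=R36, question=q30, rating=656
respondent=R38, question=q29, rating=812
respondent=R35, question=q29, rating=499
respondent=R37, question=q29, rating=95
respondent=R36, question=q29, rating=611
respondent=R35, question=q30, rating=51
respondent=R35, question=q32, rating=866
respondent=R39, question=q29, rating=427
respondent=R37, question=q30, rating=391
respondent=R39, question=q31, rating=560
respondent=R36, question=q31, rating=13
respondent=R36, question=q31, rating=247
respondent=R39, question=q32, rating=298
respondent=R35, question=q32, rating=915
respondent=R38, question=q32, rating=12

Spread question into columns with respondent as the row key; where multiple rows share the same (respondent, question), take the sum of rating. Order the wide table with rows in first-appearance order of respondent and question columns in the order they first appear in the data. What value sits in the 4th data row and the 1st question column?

With rows in first-appearance order of respondent, row 4 is respondent=R36. question columns in first-appearance order: q31, q30, q29, q32; column 1 is q31.
Long rows with respondent=R36, question=q31: 13 + 247 = 260.

260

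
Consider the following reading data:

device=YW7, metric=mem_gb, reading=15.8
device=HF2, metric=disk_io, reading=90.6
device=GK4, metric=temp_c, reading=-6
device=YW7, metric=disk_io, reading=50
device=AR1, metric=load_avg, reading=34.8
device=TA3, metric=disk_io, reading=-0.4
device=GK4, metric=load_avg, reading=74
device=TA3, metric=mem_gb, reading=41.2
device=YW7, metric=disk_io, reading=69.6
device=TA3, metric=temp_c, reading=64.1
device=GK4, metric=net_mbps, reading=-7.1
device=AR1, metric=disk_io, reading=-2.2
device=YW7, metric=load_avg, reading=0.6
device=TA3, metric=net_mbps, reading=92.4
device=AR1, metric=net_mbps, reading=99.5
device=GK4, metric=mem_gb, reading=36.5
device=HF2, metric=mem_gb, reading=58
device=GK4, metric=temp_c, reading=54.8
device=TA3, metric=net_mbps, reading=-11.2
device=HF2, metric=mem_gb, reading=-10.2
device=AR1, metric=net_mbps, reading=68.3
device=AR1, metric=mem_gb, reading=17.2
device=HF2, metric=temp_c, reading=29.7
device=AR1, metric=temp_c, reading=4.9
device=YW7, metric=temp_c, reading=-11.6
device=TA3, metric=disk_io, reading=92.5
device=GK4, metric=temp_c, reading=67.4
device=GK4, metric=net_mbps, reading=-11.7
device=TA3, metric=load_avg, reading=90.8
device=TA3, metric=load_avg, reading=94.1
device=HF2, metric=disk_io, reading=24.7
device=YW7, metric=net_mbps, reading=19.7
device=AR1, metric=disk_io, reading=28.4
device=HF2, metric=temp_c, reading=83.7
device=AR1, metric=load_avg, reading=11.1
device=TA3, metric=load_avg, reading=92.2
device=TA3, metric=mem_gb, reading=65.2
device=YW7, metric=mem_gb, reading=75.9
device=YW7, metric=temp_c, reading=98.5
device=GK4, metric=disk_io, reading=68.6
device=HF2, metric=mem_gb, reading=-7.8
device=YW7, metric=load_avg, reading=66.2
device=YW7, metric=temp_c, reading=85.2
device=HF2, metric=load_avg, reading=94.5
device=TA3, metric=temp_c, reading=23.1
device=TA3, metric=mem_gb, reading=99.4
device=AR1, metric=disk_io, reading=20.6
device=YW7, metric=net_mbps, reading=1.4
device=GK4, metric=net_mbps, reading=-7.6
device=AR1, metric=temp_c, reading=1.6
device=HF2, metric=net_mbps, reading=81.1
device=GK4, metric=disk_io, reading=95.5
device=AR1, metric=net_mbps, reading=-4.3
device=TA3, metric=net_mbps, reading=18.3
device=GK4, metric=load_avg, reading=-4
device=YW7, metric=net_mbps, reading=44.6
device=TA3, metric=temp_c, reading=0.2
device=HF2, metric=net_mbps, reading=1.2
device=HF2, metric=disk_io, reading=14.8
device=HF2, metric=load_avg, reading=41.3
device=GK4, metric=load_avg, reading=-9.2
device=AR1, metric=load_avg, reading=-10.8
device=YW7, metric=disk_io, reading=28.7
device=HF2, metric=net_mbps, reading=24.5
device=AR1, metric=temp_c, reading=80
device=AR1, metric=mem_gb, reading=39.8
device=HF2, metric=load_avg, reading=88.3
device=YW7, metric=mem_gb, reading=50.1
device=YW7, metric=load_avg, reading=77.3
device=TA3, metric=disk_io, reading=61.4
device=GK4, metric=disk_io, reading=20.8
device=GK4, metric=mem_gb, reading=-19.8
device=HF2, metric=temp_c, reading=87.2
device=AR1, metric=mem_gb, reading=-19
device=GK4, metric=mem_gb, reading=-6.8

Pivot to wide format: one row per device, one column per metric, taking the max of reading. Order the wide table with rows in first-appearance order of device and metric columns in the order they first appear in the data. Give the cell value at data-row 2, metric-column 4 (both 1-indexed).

With rows in first-appearance order of device, row 2 is device=HF2. metric columns in first-appearance order: mem_gb, disk_io, temp_c, load_avg, net_mbps; column 4 is load_avg.
Long rows with device=HF2, metric=load_avg: max(94.5, 41.3, 88.3) = 94.5.

94.5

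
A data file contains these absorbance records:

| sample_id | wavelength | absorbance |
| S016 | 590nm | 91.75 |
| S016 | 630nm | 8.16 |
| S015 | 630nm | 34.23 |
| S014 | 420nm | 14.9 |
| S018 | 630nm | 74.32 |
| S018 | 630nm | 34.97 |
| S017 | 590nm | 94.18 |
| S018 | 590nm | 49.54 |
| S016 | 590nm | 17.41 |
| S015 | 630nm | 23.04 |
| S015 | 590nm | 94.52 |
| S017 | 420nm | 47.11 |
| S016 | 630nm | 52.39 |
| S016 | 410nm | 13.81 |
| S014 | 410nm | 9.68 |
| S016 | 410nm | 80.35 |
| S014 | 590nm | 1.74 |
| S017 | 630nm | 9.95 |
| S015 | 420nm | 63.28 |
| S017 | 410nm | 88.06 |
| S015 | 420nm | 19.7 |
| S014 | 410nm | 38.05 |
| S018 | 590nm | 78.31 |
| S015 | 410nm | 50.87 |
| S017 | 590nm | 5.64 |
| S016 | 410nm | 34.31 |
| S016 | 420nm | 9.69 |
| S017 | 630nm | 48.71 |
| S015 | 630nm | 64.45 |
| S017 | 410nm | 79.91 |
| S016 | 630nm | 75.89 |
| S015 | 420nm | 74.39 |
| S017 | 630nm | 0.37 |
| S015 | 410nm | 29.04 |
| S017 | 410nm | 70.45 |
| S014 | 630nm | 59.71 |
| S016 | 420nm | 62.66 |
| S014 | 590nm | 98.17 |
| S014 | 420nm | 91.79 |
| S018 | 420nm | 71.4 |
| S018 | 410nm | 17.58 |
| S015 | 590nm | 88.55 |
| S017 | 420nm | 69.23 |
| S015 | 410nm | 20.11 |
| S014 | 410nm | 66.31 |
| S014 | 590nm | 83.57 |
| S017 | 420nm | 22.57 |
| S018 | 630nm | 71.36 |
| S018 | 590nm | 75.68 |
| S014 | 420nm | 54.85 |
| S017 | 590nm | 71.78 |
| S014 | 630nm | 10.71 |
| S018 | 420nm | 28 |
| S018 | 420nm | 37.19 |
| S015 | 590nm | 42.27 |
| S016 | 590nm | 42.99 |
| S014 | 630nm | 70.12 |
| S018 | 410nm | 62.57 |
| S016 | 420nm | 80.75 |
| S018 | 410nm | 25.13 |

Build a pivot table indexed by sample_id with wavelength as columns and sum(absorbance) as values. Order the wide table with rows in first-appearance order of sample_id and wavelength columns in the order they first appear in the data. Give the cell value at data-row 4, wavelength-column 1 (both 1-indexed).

203.53

With rows in first-appearance order of sample_id, row 4 is sample_id=S018. wavelength columns in first-appearance order: 590nm, 630nm, 420nm, 410nm; column 1 is 590nm.
Long rows with sample_id=S018, wavelength=590nm: 49.54 + 78.31 + 75.68 = 203.53.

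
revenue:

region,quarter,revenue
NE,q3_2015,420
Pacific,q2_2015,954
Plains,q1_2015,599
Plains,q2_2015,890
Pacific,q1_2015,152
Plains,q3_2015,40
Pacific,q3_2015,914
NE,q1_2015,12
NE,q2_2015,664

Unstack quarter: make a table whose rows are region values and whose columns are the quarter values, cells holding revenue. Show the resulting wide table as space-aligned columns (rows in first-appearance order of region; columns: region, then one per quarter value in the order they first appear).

Columns: region plus the 3 distinct quarter values (q3_2015, q2_2015, q1_2015).
For example, row NE column q3_2015 takes revenue=420 from the long row (NE, q3_2015).

region   q3_2015  q2_2015  q1_2015
NE       420      664      12     
Pacific  914      954      152    
Plains   40       890      599    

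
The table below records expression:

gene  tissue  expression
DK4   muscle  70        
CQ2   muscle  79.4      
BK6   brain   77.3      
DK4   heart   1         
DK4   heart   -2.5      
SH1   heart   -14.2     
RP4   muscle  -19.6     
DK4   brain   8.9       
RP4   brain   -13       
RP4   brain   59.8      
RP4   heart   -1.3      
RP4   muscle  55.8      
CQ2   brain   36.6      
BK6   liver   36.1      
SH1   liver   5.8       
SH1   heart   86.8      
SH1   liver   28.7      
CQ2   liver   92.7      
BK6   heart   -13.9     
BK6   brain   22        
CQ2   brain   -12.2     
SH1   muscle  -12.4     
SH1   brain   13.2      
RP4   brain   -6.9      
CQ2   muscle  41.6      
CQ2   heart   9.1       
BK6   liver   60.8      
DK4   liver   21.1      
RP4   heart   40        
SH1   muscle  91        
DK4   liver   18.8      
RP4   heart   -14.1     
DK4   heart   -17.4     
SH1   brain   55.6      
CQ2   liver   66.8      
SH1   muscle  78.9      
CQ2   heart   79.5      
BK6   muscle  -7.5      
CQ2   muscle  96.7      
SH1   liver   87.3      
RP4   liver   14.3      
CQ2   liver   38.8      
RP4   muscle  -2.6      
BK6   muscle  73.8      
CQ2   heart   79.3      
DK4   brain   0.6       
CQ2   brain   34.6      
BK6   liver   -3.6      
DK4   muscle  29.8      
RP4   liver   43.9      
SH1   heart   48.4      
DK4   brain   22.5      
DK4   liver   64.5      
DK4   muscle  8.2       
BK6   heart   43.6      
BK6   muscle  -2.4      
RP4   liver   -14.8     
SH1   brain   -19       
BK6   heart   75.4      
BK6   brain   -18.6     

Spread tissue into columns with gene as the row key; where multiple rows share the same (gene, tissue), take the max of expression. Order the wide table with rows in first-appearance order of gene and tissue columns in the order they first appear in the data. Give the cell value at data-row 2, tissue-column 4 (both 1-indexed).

With rows in first-appearance order of gene, row 2 is gene=CQ2. tissue columns in first-appearance order: muscle, brain, heart, liver; column 4 is liver.
Long rows with gene=CQ2, tissue=liver: max(92.7, 66.8, 38.8) = 92.7.

92.7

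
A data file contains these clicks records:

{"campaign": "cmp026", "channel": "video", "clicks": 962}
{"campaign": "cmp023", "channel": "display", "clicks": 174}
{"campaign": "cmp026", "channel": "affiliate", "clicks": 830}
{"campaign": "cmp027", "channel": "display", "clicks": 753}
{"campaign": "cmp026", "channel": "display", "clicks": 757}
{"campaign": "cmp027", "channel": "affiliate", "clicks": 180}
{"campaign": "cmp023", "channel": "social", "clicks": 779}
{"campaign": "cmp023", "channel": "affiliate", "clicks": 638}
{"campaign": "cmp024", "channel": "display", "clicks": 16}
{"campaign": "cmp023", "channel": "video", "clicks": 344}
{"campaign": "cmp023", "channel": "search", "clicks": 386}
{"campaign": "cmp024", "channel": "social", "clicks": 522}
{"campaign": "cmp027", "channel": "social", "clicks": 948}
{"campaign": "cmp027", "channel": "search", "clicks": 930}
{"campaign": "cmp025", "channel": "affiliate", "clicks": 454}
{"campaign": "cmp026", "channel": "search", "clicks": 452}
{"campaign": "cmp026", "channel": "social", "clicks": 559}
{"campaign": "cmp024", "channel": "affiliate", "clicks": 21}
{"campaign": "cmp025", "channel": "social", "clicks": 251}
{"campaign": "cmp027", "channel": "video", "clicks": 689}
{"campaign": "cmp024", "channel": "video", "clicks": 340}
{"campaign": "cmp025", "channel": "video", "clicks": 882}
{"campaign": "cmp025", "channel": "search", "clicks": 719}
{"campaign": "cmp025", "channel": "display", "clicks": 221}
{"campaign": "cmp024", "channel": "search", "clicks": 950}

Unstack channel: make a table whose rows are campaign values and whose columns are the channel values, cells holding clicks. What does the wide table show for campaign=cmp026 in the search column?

Wide layout: rows indexed by campaign, columns are the 5 distinct channel values (video, display, affiliate, social, search).
Cell (campaign=cmp026, channel=search) draws from the long row where campaign=cmp026 and channel=search, which has clicks=452.

452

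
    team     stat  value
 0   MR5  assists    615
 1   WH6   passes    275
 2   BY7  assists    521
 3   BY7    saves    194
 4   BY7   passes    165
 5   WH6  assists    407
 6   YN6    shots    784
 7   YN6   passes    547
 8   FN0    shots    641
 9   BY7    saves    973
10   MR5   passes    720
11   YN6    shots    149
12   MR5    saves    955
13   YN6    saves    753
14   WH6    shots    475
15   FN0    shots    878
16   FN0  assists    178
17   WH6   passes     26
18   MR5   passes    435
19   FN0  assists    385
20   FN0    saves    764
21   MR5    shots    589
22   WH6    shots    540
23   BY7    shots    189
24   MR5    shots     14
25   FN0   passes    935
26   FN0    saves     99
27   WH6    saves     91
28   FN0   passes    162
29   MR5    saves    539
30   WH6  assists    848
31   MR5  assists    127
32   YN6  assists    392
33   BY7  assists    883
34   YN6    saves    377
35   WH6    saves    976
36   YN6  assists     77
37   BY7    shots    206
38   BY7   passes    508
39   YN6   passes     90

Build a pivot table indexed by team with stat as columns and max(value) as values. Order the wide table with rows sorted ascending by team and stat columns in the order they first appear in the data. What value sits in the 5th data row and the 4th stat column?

With rows sorted ascending by team, row 5 is team=YN6. stat columns in first-appearance order: assists, passes, saves, shots; column 4 is shots.
Long rows with team=YN6, stat=shots: max(784, 149) = 784.

784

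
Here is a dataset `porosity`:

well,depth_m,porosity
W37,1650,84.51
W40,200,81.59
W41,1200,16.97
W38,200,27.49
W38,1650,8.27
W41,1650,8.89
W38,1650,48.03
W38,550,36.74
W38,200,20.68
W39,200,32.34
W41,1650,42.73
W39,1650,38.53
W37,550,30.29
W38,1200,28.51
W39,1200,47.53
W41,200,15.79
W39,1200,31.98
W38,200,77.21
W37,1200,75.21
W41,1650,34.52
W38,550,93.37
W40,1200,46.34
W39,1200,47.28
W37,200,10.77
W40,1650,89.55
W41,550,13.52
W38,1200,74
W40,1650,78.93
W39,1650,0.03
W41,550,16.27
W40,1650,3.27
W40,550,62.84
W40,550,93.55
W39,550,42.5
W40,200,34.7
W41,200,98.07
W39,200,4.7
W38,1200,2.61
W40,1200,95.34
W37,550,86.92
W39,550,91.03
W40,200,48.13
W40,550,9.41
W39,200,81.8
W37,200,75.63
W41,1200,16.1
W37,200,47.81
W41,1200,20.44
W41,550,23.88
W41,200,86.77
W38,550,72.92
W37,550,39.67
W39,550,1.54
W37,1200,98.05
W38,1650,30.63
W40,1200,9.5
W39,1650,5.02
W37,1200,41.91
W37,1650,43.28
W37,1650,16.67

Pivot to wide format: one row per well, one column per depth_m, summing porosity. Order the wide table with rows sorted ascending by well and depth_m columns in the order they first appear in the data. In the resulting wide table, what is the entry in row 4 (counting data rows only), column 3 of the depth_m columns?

151.18

With rows sorted ascending by well, row 4 is well=W40. depth_m columns in first-appearance order: 1650, 200, 1200, 550; column 3 is 1200.
Long rows with well=W40, depth_m=1200: 46.34 + 95.34 + 9.5 = 151.18.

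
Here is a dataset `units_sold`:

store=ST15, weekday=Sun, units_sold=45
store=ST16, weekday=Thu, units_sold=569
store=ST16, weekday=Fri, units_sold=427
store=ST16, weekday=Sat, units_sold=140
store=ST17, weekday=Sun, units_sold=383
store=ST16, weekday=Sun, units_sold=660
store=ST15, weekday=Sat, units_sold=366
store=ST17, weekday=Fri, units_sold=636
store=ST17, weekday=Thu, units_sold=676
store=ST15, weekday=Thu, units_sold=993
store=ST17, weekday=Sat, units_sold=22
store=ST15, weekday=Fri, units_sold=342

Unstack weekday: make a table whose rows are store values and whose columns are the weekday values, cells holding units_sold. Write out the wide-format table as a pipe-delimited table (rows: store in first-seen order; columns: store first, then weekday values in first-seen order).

| store | Sun | Thu | Fri | Sat |
| ST15 | 45 | 993 | 342 | 366 |
| ST16 | 660 | 569 | 427 | 140 |
| ST17 | 383 | 676 | 636 | 22 |

Columns: store plus the 4 distinct weekday values (Sun, Thu, Fri, Sat).
For example, row ST15 column Sun takes units_sold=45 from the long row (ST15, Sun).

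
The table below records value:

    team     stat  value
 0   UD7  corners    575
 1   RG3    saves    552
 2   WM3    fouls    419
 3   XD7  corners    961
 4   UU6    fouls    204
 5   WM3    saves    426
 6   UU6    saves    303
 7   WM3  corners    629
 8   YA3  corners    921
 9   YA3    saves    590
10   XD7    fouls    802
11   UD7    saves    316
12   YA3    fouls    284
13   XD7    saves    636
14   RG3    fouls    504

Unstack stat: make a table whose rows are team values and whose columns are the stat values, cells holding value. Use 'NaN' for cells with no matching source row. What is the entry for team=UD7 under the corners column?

The long row with team=UD7, stat=corners has value=575.

575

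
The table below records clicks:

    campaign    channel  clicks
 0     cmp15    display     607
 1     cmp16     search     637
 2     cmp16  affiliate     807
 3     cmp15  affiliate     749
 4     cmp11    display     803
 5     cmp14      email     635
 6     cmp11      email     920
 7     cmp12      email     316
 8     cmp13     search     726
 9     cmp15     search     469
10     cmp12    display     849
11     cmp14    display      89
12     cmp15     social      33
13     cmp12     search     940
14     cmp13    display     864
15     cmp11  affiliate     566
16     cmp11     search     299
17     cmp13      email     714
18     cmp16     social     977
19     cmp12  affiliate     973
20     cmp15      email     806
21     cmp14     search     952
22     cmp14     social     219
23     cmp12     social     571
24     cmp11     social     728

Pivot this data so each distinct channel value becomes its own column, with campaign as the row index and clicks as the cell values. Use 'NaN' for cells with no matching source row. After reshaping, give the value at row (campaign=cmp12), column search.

940

The long row with campaign=cmp12, channel=search has clicks=940.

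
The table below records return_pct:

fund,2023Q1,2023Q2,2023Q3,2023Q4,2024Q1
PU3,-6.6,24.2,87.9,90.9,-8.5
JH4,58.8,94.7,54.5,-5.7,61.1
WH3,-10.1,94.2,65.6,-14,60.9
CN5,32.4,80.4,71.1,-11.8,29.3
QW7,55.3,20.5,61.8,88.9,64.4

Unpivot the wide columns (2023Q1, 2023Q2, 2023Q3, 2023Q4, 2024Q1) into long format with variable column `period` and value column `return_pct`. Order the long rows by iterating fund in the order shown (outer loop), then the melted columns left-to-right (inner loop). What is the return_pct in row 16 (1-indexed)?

25 rows total (5 × 5). Row 16: index ⌊(16-1)/5⌋ = 3 into fund → CN5; (16-1) mod 5 = 0 into the melted columns → 2023Q1.
So row 16 is (CN5, 2023Q1, 32.4); return_pct = 32.4.

32.4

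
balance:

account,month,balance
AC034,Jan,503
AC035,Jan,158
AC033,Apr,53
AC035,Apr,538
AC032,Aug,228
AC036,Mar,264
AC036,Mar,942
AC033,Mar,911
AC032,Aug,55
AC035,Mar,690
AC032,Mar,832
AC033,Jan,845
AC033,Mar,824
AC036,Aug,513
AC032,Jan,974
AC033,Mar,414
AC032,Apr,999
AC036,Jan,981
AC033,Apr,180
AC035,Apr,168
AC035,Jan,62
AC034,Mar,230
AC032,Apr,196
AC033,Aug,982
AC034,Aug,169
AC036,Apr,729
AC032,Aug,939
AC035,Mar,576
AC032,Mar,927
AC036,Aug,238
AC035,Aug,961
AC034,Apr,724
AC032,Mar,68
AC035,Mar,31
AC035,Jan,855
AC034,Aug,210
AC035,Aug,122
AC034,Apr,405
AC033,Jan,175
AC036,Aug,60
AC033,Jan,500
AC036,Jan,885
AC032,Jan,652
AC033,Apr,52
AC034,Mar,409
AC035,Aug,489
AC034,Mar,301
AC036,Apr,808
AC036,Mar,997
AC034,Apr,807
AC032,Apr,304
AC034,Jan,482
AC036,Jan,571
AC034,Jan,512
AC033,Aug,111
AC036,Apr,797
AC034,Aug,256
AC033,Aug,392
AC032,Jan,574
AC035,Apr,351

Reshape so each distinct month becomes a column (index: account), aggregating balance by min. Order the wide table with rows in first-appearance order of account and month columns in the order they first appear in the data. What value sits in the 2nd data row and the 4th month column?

With rows in first-appearance order of account, row 2 is account=AC035. month columns in first-appearance order: Jan, Apr, Aug, Mar; column 4 is Mar.
Long rows with account=AC035, month=Mar: min(690, 576, 31) = 31.

31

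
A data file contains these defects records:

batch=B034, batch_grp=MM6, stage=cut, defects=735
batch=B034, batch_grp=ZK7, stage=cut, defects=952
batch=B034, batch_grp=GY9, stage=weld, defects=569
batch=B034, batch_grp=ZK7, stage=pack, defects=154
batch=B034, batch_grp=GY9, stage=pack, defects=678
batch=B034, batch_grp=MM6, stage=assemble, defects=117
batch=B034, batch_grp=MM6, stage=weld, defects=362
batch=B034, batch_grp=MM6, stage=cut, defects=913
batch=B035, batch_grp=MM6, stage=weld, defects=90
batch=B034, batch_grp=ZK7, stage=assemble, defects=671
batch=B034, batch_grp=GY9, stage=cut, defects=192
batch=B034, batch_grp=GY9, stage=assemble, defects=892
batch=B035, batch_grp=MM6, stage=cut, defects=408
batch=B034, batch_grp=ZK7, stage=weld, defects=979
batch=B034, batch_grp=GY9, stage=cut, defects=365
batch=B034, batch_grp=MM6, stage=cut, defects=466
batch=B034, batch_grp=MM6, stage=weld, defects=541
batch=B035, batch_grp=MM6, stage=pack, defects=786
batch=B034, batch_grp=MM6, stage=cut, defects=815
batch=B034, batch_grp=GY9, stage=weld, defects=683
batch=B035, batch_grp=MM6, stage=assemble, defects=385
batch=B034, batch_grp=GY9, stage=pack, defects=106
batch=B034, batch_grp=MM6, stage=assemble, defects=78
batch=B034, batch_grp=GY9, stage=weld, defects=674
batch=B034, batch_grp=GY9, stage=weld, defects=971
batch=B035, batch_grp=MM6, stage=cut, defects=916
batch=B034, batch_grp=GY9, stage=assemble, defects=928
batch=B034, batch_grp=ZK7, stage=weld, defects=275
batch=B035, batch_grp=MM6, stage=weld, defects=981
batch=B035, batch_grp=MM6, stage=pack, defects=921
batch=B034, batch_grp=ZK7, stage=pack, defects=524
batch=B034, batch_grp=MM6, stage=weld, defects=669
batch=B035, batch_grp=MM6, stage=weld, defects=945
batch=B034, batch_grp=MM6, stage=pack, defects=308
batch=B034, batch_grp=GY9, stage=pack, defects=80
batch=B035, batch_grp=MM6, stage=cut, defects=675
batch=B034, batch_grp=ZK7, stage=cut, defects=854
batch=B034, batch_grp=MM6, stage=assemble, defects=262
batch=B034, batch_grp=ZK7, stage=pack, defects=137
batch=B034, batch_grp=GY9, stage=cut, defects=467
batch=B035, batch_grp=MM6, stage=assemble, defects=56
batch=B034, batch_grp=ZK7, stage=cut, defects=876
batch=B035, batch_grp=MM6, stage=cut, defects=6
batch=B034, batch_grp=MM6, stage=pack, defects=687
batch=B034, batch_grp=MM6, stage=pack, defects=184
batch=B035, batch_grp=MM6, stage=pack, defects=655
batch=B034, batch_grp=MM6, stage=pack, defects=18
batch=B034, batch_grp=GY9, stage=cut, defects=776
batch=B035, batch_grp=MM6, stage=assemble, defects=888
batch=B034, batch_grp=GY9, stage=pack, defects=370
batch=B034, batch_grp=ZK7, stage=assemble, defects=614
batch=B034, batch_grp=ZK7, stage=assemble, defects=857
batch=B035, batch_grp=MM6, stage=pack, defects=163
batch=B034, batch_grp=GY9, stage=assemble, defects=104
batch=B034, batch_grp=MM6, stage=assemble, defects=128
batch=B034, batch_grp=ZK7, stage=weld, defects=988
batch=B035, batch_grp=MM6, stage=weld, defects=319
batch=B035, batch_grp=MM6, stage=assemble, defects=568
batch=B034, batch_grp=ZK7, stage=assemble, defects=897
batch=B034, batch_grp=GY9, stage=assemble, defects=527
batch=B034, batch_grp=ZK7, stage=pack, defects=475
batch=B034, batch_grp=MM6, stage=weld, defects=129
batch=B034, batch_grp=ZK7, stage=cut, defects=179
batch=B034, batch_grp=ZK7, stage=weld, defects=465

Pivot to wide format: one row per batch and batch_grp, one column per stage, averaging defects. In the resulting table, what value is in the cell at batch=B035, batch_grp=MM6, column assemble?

Rows with batch=B035, batch_grp=MM6 and stage=assemble: defects values are 385, 56, 888, 568.
(385 + 56 + 888 + 568) / 4 = 474.25.

474.25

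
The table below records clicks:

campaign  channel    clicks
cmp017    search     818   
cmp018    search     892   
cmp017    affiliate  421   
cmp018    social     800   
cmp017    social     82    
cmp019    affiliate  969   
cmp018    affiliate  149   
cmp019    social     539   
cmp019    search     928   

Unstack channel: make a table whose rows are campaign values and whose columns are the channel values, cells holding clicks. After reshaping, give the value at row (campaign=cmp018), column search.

892

Wide layout: rows indexed by campaign, columns are the 3 distinct channel values (search, affiliate, social).
Cell (campaign=cmp018, channel=search) draws from the long row where campaign=cmp018 and channel=search, which has clicks=892.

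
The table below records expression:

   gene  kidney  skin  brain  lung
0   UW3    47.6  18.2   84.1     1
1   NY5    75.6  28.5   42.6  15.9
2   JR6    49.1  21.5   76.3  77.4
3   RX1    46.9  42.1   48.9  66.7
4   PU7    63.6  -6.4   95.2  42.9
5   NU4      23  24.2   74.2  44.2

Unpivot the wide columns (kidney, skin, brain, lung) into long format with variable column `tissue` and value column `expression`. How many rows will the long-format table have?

6 gene values × 4 melted columns = 24 rows.

24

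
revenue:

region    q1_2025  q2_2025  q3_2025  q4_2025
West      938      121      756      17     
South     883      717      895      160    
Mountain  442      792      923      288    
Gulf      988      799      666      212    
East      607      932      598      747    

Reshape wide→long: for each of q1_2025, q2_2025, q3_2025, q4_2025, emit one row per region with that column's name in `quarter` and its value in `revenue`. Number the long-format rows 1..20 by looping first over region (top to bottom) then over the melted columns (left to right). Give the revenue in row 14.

20 rows total (5 × 4). Row 14: index ⌊(14-1)/4⌋ = 3 into region → Gulf; (14-1) mod 4 = 1 into the melted columns → q2_2025.
So row 14 is (Gulf, q2_2025, 799); revenue = 799.

799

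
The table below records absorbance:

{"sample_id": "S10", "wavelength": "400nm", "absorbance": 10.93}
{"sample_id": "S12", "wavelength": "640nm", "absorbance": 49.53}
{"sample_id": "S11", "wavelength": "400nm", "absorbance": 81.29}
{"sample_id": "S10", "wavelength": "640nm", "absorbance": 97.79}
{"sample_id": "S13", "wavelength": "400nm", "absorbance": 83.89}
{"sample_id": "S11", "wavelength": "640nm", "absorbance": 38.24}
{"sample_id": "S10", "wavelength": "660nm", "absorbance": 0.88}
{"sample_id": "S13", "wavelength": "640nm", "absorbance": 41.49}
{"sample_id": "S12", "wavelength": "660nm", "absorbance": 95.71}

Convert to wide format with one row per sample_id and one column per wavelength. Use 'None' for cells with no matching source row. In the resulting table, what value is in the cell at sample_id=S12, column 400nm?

None

No long-format row has sample_id=S12 and wavelength=400nm, so the cell is None.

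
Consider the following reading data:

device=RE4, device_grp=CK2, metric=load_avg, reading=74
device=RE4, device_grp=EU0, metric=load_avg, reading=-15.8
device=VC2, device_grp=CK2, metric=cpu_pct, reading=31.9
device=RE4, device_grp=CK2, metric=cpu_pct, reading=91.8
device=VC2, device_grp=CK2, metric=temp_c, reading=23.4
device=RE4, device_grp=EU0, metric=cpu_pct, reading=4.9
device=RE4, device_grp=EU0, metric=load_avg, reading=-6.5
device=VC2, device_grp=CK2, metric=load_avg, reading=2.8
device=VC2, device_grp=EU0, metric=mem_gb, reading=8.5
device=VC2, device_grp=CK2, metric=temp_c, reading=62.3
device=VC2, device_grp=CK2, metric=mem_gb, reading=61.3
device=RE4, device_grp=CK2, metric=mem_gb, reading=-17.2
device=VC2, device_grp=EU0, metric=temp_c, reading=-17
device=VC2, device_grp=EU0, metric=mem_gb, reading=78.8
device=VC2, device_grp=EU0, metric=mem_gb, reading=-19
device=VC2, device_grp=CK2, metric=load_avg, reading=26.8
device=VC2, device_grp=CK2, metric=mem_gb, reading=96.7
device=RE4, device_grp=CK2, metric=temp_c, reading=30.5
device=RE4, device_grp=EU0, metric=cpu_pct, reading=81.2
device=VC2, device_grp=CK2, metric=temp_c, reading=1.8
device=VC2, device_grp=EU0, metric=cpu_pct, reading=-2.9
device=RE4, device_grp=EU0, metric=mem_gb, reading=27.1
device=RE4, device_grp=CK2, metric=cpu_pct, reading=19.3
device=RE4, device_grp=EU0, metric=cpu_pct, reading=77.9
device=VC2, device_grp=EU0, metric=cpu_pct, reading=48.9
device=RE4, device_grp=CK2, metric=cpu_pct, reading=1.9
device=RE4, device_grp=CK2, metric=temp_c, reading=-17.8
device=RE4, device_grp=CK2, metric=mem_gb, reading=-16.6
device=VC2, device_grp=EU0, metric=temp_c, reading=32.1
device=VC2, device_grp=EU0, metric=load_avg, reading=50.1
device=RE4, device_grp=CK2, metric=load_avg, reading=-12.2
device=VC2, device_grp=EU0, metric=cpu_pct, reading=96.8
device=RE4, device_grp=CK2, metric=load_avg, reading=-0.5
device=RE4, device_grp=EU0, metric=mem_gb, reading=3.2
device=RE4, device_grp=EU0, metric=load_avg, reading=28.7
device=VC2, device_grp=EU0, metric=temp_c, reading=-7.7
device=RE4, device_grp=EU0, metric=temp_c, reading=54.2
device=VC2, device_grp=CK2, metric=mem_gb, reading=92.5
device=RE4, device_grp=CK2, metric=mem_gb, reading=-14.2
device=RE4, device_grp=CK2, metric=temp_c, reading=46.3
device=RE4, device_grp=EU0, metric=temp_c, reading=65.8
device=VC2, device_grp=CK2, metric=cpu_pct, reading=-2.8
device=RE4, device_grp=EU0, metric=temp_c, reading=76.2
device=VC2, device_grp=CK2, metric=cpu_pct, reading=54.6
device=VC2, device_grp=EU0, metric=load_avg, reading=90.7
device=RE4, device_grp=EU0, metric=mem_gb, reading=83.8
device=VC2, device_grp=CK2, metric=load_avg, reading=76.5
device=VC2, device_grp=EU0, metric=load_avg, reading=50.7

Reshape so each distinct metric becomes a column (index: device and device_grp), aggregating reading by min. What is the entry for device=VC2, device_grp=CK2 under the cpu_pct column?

Rows with device=VC2, device_grp=CK2 and metric=cpu_pct: reading values are 31.9, -2.8, 54.6.
min(31.9, -2.8, 54.6) = -2.8.

-2.8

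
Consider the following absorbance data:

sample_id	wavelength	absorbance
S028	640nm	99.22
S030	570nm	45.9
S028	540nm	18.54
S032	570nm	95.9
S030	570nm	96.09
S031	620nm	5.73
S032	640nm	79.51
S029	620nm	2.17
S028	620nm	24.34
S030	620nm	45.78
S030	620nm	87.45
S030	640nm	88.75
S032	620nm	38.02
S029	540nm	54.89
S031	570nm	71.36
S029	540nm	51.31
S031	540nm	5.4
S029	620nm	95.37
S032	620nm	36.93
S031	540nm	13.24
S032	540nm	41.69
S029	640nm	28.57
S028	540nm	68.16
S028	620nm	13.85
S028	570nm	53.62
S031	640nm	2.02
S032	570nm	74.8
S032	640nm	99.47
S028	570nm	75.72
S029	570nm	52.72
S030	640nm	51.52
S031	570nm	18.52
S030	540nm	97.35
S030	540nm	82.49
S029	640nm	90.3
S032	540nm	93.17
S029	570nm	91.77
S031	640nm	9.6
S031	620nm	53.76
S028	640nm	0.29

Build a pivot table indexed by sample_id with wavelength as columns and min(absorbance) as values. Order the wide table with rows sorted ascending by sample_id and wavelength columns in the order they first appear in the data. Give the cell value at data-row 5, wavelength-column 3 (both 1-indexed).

41.69

With rows sorted ascending by sample_id, row 5 is sample_id=S032. wavelength columns in first-appearance order: 640nm, 570nm, 540nm, 620nm; column 3 is 540nm.
Long rows with sample_id=S032, wavelength=540nm: min(41.69, 93.17) = 41.69.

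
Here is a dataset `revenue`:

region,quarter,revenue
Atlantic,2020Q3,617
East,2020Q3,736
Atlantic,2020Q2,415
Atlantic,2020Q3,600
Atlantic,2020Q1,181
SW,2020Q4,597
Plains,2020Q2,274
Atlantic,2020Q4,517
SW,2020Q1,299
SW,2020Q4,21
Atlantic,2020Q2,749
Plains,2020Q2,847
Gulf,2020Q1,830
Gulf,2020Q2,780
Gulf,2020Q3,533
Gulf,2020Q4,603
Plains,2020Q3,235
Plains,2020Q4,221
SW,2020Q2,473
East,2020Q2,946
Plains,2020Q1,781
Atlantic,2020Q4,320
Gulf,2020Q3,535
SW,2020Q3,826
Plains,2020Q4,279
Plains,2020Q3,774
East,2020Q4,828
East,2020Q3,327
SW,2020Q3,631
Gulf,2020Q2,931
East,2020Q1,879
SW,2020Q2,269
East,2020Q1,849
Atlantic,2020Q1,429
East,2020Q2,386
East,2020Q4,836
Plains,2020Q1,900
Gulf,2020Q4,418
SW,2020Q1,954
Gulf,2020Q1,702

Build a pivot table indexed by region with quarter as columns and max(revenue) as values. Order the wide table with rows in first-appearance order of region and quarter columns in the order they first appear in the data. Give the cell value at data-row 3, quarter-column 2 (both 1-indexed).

With rows in first-appearance order of region, row 3 is region=SW. quarter columns in first-appearance order: 2020Q3, 2020Q2, 2020Q1, 2020Q4; column 2 is 2020Q2.
Long rows with region=SW, quarter=2020Q2: max(473, 269) = 473.

473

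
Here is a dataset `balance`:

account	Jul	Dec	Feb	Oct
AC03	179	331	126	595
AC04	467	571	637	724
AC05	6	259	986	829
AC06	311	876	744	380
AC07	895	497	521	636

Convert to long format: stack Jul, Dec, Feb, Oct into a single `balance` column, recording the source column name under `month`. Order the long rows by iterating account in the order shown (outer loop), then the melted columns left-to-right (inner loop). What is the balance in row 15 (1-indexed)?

744

20 rows total (5 × 4). Row 15: index ⌊(15-1)/4⌋ = 3 into account → AC06; (15-1) mod 4 = 2 into the melted columns → Feb.
So row 15 is (AC06, Feb, 744); balance = 744.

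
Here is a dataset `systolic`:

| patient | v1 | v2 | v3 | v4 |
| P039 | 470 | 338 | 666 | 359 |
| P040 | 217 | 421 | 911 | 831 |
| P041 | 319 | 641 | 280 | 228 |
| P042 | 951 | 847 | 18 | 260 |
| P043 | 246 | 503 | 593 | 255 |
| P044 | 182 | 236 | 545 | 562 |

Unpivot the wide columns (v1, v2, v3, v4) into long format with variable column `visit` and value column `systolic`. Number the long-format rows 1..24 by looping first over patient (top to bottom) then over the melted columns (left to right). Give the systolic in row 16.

24 rows total (6 × 4). Row 16: index ⌊(16-1)/4⌋ = 3 into patient → P042; (16-1) mod 4 = 3 into the melted columns → v4.
So row 16 is (P042, v4, 260); systolic = 260.

260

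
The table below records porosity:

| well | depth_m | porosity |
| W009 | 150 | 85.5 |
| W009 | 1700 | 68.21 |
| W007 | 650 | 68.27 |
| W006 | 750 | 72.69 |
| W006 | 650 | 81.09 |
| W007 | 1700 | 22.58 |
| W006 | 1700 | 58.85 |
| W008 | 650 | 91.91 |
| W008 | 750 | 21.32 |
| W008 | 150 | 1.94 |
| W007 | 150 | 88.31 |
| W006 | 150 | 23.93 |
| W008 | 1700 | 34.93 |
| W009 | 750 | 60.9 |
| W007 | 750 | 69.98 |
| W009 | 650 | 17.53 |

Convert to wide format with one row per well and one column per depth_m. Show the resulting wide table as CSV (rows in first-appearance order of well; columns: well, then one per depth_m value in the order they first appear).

well,150,1700,650,750
W009,85.5,68.21,17.53,60.9
W007,88.31,22.58,68.27,69.98
W006,23.93,58.85,81.09,72.69
W008,1.94,34.93,91.91,21.32

Columns: well plus the 4 distinct depth_m values (150, 1700, 650, 750).
For example, row W009 column 150 takes porosity=85.5 from the long row (W009, 150).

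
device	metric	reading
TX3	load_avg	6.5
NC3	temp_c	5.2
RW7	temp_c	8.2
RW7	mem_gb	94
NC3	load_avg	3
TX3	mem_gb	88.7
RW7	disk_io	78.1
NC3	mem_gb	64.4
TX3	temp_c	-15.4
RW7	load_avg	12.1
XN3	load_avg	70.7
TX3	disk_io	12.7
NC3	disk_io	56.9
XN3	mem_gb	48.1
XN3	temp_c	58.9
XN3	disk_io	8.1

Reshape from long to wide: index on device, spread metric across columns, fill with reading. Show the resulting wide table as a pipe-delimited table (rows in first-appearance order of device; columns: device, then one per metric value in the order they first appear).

Columns: device plus the 4 distinct metric values (load_avg, temp_c, mem_gb, disk_io).
For example, row TX3 column load_avg takes reading=6.5 from the long row (TX3, load_avg).

| device | load_avg | temp_c | mem_gb | disk_io |
| TX3 | 6.5 | -15.4 | 88.7 | 12.7 |
| NC3 | 3 | 5.2 | 64.4 | 56.9 |
| RW7 | 12.1 | 8.2 | 94 | 78.1 |
| XN3 | 70.7 | 58.9 | 48.1 | 8.1 |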